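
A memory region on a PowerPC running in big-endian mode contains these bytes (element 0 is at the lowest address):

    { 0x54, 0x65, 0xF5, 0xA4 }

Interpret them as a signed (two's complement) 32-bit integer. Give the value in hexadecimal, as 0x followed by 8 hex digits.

Big-endian stores the most-significant byte at the lowest address.
The bytes are already most-significant first: 0x5465F5A4.

0x5465F5A4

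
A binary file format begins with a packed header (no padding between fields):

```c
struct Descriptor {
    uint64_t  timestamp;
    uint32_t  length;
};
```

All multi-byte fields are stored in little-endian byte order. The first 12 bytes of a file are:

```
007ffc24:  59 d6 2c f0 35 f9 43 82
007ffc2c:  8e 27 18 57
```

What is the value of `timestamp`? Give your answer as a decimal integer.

9386620058428298841

`timestamp` is the first field, at byte offset 0, occupying 8 bytes.
Bytes at offsets 0..7: 59 D6 2C F0 35 F9 43 82.
Little-endian: lowest address holds the least-significant byte.
Reassemble most-significant byte first: 82 43 F9 35 F0 2C D6 59 → 0x8243F935F02CD659.
0x8243F935F02CD659 = 9386620058428298841.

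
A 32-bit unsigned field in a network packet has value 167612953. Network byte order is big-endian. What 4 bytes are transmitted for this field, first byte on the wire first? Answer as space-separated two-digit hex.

167612953 in hexadecimal, padded to 32 bits, is 0x09FD9219.
Split into bytes (most-significant first): 09 FD 92 19.
Big-endian: lowest address holds the most-significant byte.
So the memory order matches the most-significant-first order: 09 FD 92 19.

09 FD 92 19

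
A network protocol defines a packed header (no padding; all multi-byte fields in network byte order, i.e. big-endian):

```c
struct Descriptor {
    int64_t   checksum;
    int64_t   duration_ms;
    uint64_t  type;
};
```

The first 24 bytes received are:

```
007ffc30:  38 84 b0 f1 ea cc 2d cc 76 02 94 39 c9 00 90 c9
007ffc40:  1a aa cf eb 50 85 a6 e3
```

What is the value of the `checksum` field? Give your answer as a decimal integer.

4072574516122627532

`checksum` is the first field, at byte offset 0, occupying 8 bytes.
Bytes at offsets 0..7: 38 84 B0 F1 EA CC 2D CC.
Big-endian: lowest address holds the most-significant byte.
The bytes are already most-significant first: 0x3884B0F1EACC2DCC.
0x3884B0F1EACC2DCC = 4072574516122627532.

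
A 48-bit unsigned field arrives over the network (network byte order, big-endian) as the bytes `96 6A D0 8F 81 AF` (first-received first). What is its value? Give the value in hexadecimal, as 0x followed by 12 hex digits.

0x966AD08F81AF

Big-endian: lowest address holds the most-significant byte.
The bytes are already most-significant first: 0x966AD08F81AF.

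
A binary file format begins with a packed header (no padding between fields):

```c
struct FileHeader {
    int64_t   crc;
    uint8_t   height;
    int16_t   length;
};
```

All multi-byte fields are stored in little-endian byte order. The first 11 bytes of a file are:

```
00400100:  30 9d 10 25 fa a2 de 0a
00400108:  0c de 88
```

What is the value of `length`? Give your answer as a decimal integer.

-30498

`length` follows `crc` (8 B), `height` (1 B), so it starts at offset 8 + 1 = 9 and occupies 2 bytes.
Bytes at offsets 9..10: DE 88.
In little-endian order the low byte comes first in memory.
Reassemble most-significant byte first: 88 DE → 0x88DE.
Top bit is set, so as a signed 16-bit value this is 0x88DE − 2^16 = -30498.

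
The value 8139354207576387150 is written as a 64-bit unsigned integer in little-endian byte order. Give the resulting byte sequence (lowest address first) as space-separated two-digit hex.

8139354207576387150 in hexadecimal, padded to 64 bits, is 0x70F4CB8713ABEE4E.
Split into bytes (most-significant first): 70 F4 CB 87 13 AB EE 4E.
Little-endian stores the least-significant byte at the lowest address.
So at ascending addresses the bytes are 4E EE AB 13 87 CB F4 70.

4E EE AB 13 87 CB F4 70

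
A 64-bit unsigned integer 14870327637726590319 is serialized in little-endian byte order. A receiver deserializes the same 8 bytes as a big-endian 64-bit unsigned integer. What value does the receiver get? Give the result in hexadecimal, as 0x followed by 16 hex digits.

14870327637726590319 in 64-bit hexadecimal is 0xCE5E04333C5DF56F.
Stored little-endian, the bytes at ascending addresses are 6F F5 5D 3C 33 04 5E CE.
Read back as big-endian, the last byte is least significant, giving 0x6FF55D3C33045ECE.

0x6FF55D3C33045ECE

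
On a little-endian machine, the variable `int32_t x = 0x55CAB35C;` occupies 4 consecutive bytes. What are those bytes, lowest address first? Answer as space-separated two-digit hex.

5C B3 CA 55

Split into bytes (most-significant first): 55 CA B3 5C.
Little-endian stores the least-significant byte at the lowest address.
So at ascending addresses the bytes are 5C B3 CA 55.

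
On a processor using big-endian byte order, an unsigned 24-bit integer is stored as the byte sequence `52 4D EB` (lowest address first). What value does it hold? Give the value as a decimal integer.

5393899

In big-endian order the high byte comes first in memory.
The bytes are already most-significant first: 0x524DEB.
0x524DEB = 5393899.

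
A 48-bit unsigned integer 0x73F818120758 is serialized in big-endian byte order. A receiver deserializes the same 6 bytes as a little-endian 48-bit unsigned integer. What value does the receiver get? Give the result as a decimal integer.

Stored big-endian, the bytes at ascending addresses are 73 F8 18 12 07 58.
Read back as little-endian, the first byte is least significant, giving 0x58071218F873.
0x58071218F873 = 96787391641715.

96787391641715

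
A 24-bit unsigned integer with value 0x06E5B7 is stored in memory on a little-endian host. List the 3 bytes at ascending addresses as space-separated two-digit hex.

Split into bytes (most-significant first): 06 E5 B7.
In little-endian order the low byte comes first in memory.
So at ascending addresses the bytes are B7 E5 06.

B7 E5 06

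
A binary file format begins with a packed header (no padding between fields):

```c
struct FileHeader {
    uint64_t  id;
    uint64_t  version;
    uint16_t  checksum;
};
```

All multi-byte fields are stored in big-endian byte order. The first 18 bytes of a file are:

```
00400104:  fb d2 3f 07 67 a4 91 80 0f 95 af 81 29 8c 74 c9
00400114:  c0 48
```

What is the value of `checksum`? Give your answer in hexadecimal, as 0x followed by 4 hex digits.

`checksum` follows `id` (8 B), `version` (8 B), so it starts at offset 8 + 8 = 16 and occupies 2 bytes.
Bytes at offsets 16..17: C0 48.
Big-endian: lowest address holds the most-significant byte.
The bytes are already most-significant first: 0xC048.

0xC048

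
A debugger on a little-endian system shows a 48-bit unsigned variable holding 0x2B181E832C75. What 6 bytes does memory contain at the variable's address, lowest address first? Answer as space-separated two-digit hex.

75 2C 83 1E 18 2B

Split into bytes (most-significant first): 2B 18 1E 83 2C 75.
In little-endian order the low byte comes first in memory.
So at ascending addresses the bytes are 75 2C 83 1E 18 2B.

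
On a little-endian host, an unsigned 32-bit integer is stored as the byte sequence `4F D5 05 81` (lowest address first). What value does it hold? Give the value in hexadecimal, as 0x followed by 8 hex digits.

Little-endian: lowest address holds the least-significant byte.
Reassemble most-significant byte first: 81 05 D5 4F → 0x8105D54F.

0x8105D54F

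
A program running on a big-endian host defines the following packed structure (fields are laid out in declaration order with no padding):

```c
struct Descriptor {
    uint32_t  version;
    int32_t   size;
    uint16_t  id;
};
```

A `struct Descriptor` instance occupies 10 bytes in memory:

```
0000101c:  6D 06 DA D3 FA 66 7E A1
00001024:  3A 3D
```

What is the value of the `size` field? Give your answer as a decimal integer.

-93946207

`size` follows `version` (4 bytes), so it starts at byte offset 4 and occupies 4 bytes.
Bytes at offsets 4..7: FA 66 7E A1.
In big-endian order the high byte comes first in memory.
The bytes are already most-significant first: 0xFA667EA1.
Top bit is set, so as a signed 32-bit value this is 0xFA667EA1 − 2^32 = -93946207.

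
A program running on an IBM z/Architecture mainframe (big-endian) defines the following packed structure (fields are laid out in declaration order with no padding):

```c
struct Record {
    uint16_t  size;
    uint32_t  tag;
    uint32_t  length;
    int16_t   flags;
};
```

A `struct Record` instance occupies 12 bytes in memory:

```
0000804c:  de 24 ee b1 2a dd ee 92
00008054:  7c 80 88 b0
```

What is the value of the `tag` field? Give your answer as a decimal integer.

`tag` follows `size` (2 bytes), so it starts at byte offset 2 and occupies 4 bytes.
Bytes at offsets 2..5: EE B1 2A DD.
Big-endian: lowest address holds the most-significant byte.
The bytes are already most-significant first: 0xEEB12ADD.
0xEEB12ADD = 4004588253.

4004588253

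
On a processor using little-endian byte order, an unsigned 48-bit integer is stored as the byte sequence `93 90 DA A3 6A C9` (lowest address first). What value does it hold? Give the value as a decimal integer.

Little-endian: lowest address holds the least-significant byte.
Reassemble most-significant byte first: C9 6A A3 DA 90 93 → 0xC96AA3DA9093.
0xC96AA3DA9093 = 221459852726419.

221459852726419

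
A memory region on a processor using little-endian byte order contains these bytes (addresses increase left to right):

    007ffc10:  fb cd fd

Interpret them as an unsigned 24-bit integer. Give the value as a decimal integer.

16633339

Little-endian stores the least-significant byte at the lowest address.
Reassemble most-significant byte first: FD CD FB → 0xFDCDFB.
0xFDCDFB = 16633339.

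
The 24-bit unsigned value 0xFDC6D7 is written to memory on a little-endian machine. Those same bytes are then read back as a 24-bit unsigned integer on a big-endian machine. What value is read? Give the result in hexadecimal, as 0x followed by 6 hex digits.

Stored little-endian, the bytes at ascending addresses are D7 C6 FD.
Read back as big-endian, the last byte is least significant, giving 0xD7C6FD.

0xD7C6FD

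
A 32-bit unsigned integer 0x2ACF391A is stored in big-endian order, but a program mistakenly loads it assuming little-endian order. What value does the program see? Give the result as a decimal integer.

Stored big-endian, the bytes at ascending addresses are 2A CF 39 1A.
Read back as little-endian, the first byte is least significant, giving 0x1A39CF2A.
0x1A39CF2A = 439996202.

439996202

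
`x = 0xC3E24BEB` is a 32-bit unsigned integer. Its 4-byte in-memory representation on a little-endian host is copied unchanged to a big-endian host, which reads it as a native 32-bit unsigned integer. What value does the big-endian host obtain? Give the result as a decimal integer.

3947619011

Stored little-endian, the bytes at ascending addresses are EB 4B E2 C3.
Read back as big-endian, the last byte is least significant, giving 0xEB4BE2C3.
0xEB4BE2C3 = 3947619011.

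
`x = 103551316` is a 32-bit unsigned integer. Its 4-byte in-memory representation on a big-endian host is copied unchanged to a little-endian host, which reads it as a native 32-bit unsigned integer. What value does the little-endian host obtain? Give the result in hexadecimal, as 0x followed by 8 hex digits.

0x54112C06

103551316 in 32-bit hexadecimal is 0x062C1154.
Stored big-endian, the bytes at ascending addresses are 06 2C 11 54.
Read back as little-endian, the first byte is least significant, giving 0x54112C06.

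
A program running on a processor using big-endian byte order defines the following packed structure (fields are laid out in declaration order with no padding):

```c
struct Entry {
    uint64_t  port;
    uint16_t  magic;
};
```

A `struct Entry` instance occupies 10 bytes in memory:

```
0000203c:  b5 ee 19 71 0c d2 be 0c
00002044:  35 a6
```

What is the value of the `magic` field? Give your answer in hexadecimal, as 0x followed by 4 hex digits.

0x35A6

`magic` follows `port` (8 bytes), so it starts at byte offset 8 and occupies 2 bytes.
Bytes at offsets 8..9: 35 A6.
Big-endian: lowest address holds the most-significant byte.
The bytes are already most-significant first: 0x35A6.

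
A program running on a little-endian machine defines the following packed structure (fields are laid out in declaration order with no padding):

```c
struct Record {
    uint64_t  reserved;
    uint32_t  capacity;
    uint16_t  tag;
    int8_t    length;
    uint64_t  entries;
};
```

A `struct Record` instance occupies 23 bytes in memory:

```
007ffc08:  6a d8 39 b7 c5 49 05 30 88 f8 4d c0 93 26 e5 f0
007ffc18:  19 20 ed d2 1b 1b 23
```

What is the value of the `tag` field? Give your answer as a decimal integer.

`tag` follows `reserved` (8 B), `capacity` (4 B), so it starts at offset 8 + 4 = 12 and occupies 2 bytes.
Bytes at offsets 12..13: 93 26.
Little-endian stores the least-significant byte at the lowest address.
Reassemble most-significant byte first: 26 93 → 0x2693.
0x2693 = 9875.

9875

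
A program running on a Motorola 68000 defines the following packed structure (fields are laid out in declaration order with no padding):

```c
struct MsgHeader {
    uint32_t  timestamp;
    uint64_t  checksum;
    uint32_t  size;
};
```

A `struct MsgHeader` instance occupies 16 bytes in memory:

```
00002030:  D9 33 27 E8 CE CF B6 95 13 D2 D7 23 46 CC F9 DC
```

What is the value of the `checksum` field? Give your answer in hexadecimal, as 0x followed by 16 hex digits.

0xCECFB69513D2D723

`checksum` follows `timestamp` (4 bytes), so it starts at byte offset 4 and occupies 8 bytes.
Bytes at offsets 4..11: CE CF B6 95 13 D2 D7 23.
Big-endian: lowest address holds the most-significant byte.
The bytes are already most-significant first: 0xCECFB69513D2D723.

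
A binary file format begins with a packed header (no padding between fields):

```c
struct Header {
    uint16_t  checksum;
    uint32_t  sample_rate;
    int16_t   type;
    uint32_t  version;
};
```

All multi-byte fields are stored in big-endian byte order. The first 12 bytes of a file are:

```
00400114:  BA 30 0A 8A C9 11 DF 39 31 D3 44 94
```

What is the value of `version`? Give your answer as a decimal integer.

835929236

`version` follows `checksum` (2 B), `sample_rate` (4 B), `type` (2 B), so it starts at offset 2 + 4 + 2 = 8 and occupies 4 bytes.
Bytes at offsets 8..11: 31 D3 44 94.
Big-endian stores the most-significant byte at the lowest address.
The bytes are already most-significant first: 0x31D34494.
0x31D34494 = 835929236.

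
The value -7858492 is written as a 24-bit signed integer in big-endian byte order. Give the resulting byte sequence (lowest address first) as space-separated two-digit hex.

88 16 C4

Two's complement of -7858492 in 24 bits: 7858492 = 0x77E93C; invert → 0x8816C3; add 1 → 0x8816C4.
Split into bytes (most-significant first): 88 16 C4.
Big-endian: lowest address holds the most-significant byte.
So the memory order matches the most-significant-first order: 88 16 C4.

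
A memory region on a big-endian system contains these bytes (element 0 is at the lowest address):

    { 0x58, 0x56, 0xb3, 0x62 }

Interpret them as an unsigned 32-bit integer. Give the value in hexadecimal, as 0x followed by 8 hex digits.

0x5856B362

In big-endian order the high byte comes first in memory.
The bytes are already most-significant first: 0x5856B362.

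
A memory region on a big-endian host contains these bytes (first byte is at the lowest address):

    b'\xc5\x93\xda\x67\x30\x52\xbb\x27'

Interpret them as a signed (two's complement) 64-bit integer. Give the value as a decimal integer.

-4209781089934066905

In big-endian order the high byte comes first in memory.
The bytes are already most-significant first: 0xC593DA673052BB27.
Top bit is set, so as a signed 64-bit value this is 0xC593DA673052BB27 − 2^64 = -4209781089934066905.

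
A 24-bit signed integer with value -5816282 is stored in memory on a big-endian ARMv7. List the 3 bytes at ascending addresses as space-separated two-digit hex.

A7 40 26

Two's complement of -5816282 in 24 bits: 5816282 = 0x58BFDA; invert → 0xA74025; add 1 → 0xA74026.
Split into bytes (most-significant first): A7 40 26.
Big-endian: lowest address holds the most-significant byte.
So the memory order matches the most-significant-first order: A7 40 26.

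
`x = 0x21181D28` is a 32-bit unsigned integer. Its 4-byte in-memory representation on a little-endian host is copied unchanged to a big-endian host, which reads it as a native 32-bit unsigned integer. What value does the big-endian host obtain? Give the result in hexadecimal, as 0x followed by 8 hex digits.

0x281D1821

Stored little-endian, the bytes at ascending addresses are 28 1D 18 21.
Read back as big-endian, the last byte is least significant, giving 0x281D1821.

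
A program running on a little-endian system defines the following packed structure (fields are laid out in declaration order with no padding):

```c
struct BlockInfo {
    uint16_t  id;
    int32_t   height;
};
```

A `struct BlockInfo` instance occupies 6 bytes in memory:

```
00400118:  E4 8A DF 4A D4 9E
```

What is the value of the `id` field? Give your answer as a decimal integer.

`id` is the first field, at byte offset 0, occupying 2 bytes.
Bytes at offsets 0..1: E4 8A.
In little-endian order the low byte comes first in memory.
Reassemble most-significant byte first: 8A E4 → 0x8AE4.
0x8AE4 = 35556.

35556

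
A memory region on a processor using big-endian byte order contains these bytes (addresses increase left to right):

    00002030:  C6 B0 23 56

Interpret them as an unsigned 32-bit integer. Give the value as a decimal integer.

3333432150

Big-endian stores the most-significant byte at the lowest address.
The bytes are already most-significant first: 0xC6B02356.
0xC6B02356 = 3333432150.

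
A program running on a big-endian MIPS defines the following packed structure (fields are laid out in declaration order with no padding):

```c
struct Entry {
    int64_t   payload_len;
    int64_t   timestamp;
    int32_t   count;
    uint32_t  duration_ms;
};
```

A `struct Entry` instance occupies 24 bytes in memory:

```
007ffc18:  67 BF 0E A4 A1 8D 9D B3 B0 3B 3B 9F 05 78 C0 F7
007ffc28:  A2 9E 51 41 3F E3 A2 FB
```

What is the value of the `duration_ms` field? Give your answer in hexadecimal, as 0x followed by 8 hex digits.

`duration_ms` follows `payload_len` (8 B), `timestamp` (8 B), `count` (4 B), so it starts at offset 8 + 8 + 4 = 20 and occupies 4 bytes.
Bytes at offsets 20..23: 3F E3 A2 FB.
In big-endian order the high byte comes first in memory.
The bytes are already most-significant first: 0x3FE3A2FB.

0x3FE3A2FB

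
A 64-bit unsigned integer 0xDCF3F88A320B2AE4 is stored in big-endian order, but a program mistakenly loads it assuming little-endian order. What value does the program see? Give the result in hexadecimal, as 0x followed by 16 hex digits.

0xE42A0B328AF8F3DC

Stored big-endian, the bytes at ascending addresses are DC F3 F8 8A 32 0B 2A E4.
Read back as little-endian, the first byte is least significant, giving 0xE42A0B328AF8F3DC.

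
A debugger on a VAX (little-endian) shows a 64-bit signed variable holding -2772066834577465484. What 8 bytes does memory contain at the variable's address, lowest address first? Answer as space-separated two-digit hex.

Two's complement of -2772066834577465484 in 64 bits: 2772066834577465484 = 0x26785C1958A1A08C; invert → 0xD987A3E6A75E5F73; add 1 → 0xD987A3E6A75E5F74.
Split into bytes (most-significant first): D9 87 A3 E6 A7 5E 5F 74.
Little-endian stores the least-significant byte at the lowest address.
So at ascending addresses the bytes are 74 5F 5E A7 E6 A3 87 D9.

74 5F 5E A7 E6 A3 87 D9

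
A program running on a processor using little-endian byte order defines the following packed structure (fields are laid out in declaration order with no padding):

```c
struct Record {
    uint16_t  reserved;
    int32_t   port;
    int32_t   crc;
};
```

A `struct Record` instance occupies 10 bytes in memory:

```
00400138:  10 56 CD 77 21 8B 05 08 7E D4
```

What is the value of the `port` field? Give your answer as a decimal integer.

-1960740915

`port` follows `reserved` (2 bytes), so it starts at byte offset 2 and occupies 4 bytes.
Bytes at offsets 2..5: CD 77 21 8B.
Little-endian stores the least-significant byte at the lowest address.
Reassemble most-significant byte first: 8B 21 77 CD → 0x8B2177CD.
Top bit is set, so as a signed 32-bit value this is 0x8B2177CD − 2^32 = -1960740915.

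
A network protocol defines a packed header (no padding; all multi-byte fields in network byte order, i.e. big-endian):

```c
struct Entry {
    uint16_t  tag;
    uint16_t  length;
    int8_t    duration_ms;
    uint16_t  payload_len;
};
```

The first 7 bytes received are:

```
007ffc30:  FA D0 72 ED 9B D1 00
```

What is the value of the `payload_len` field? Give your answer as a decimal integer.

53504

`payload_len` follows `tag` (2 B), `length` (2 B), `duration_ms` (1 B), so it starts at offset 2 + 2 + 1 = 5 and occupies 2 bytes.
Bytes at offsets 5..6: D1 00.
Big-endian: lowest address holds the most-significant byte.
The bytes are already most-significant first: 0xD100.
0xD100 = 53504.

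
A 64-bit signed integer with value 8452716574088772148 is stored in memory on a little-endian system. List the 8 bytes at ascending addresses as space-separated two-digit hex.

34 3A 9E 91 F0 14 4E 75

8452716574088772148 in hexadecimal, padded to 64 bits, is 0x754E14F0919E3A34.
Split into bytes (most-significant first): 75 4E 14 F0 91 9E 3A 34.
In little-endian order the low byte comes first in memory.
So at ascending addresses the bytes are 34 3A 9E 91 F0 14 4E 75.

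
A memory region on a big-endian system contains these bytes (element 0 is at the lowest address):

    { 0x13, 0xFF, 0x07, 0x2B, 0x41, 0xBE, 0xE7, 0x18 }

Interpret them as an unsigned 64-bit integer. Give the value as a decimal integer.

In big-endian order the high byte comes first in memory.
The bytes are already most-significant first: 0x13FF072B41BEE718.
0x13FF072B41BEE718 = 1440878288149866264.

1440878288149866264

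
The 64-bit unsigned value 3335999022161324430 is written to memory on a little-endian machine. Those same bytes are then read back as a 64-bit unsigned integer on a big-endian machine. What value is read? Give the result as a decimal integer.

3335999022161324430 in 64-bit hexadecimal is 0x2E4BD96F8EF9E98E.
Stored little-endian, the bytes at ascending addresses are 8E E9 F9 8E 6F D9 4B 2E.
Read back as big-endian, the last byte is least significant, giving 0x8EE9F98E6FD94B2E.
0x8EE9F98E6FD94B2E = 10298036413116533550.

10298036413116533550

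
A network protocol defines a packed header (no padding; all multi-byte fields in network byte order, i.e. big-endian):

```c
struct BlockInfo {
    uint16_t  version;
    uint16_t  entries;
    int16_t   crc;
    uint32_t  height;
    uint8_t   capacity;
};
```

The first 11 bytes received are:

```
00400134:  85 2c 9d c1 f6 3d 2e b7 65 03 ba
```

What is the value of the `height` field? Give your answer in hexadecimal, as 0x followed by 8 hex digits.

0x2EB76503

`height` follows `version` (2 B), `entries` (2 B), `crc` (2 B), so it starts at offset 2 + 2 + 2 = 6 and occupies 4 bytes.
Bytes at offsets 6..9: 2E B7 65 03.
In big-endian order the high byte comes first in memory.
The bytes are already most-significant first: 0x2EB76503.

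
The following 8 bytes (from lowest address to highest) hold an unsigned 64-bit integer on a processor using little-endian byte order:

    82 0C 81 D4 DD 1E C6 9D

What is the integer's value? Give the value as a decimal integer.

In little-endian order the low byte comes first in memory.
Reassemble most-significant byte first: 9D C6 1E DD D4 81 0C 82 → 0x9DC61EDDD4810C82.
0x9DC61EDDD4810C82 = 11368808247445228674.

11368808247445228674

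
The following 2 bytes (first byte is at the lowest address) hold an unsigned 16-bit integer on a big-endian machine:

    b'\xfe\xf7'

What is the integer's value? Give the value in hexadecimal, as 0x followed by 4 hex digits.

0xFEF7

Big-endian: lowest address holds the most-significant byte.
The bytes are already most-significant first: 0xFEF7.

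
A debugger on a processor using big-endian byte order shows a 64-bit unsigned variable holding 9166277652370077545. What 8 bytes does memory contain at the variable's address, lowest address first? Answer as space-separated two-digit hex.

9166277652370077545 in hexadecimal, padded to 64 bits, is 0x7F3528F5B61EB769.
Split into bytes (most-significant first): 7F 35 28 F5 B6 1E B7 69.
In big-endian order the high byte comes first in memory.
So the memory order matches the most-significant-first order: 7F 35 28 F5 B6 1E B7 69.

7F 35 28 F5 B6 1E B7 69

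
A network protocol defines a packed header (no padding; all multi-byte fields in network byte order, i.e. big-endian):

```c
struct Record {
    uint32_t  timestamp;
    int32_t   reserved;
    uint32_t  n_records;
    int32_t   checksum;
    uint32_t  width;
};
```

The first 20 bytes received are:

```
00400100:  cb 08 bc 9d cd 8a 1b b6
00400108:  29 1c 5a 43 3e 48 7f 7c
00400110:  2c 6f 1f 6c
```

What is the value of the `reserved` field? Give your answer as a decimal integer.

-846586954

`reserved` follows `timestamp` (4 bytes), so it starts at byte offset 4 and occupies 4 bytes.
Bytes at offsets 4..7: CD 8A 1B B6.
Big-endian: lowest address holds the most-significant byte.
The bytes are already most-significant first: 0xCD8A1BB6.
Top bit is set, so as a signed 32-bit value this is 0xCD8A1BB6 − 2^32 = -846586954.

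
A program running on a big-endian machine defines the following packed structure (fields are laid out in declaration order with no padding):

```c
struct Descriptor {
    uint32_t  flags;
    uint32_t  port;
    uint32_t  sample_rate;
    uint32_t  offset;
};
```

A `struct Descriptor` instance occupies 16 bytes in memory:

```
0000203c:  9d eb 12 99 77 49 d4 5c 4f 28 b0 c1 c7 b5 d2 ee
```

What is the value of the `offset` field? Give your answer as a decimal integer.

3350581998

`offset` follows `flags` (4 B), `port` (4 B), `sample_rate` (4 B), so it starts at offset 4 + 4 + 4 = 12 and occupies 4 bytes.
Bytes at offsets 12..15: C7 B5 D2 EE.
In big-endian order the high byte comes first in memory.
The bytes are already most-significant first: 0xC7B5D2EE.
0xC7B5D2EE = 3350581998.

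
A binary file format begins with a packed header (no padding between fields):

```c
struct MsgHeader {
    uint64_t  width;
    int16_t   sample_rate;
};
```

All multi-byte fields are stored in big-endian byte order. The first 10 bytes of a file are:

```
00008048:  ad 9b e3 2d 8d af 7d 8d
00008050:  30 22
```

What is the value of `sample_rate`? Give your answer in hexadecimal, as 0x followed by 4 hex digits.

0x3022

`sample_rate` follows `width` (8 bytes), so it starts at byte offset 8 and occupies 2 bytes.
Bytes at offsets 8..9: 30 22.
In big-endian order the high byte comes first in memory.
The bytes are already most-significant first: 0x3022.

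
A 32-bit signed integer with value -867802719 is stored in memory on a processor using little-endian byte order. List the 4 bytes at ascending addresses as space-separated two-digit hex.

A1 61 46 CC

Two's complement of -867802719 in 32 bits: 867802719 = 0x33B99E5F; invert → 0xCC4661A0; add 1 → 0xCC4661A1.
Split into bytes (most-significant first): CC 46 61 A1.
Little-endian stores the least-significant byte at the lowest address.
So at ascending addresses the bytes are A1 61 46 CC.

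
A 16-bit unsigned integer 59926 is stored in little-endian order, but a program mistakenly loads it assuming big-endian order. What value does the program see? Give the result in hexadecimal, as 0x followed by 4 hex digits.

0x16EA

59926 in 16-bit hexadecimal is 0xEA16.
Stored little-endian, the bytes at ascending addresses are 16 EA.
Read back as big-endian, the last byte is least significant, giving 0x16EA.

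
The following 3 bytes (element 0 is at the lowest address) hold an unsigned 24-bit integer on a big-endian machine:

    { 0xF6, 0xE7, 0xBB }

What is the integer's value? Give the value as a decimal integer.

Big-endian: lowest address holds the most-significant byte.
The bytes are already most-significant first: 0xF6E7BB.
0xF6E7BB = 16181179.

16181179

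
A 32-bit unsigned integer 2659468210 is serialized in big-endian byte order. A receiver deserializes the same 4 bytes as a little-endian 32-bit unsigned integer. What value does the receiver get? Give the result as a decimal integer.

2990769310

2659468210 in 32-bit hexadecimal is 0x9E8443B2.
Stored big-endian, the bytes at ascending addresses are 9E 84 43 B2.
Read back as little-endian, the first byte is least significant, giving 0xB243849E.
0xB243849E = 2990769310.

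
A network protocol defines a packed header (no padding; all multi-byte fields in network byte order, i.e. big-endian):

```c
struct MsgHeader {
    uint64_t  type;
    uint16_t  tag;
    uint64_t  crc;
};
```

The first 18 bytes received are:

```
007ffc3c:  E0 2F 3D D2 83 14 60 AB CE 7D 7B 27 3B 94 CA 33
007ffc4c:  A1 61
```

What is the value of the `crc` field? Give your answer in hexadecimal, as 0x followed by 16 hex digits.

`crc` follows `type` (8 B), `tag` (2 B), so it starts at offset 8 + 2 = 10 and occupies 8 bytes.
Bytes at offsets 10..17: 7B 27 3B 94 CA 33 A1 61.
In big-endian order the high byte comes first in memory.
The bytes are already most-significant first: 0x7B273B94CA33A161.

0x7B273B94CA33A161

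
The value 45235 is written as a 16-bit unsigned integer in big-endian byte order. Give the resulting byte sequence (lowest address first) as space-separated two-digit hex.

B0 B3

45235 in hexadecimal, padded to 16 bits, is 0xB0B3.
Split into bytes (most-significant first): B0 B3.
Big-endian stores the most-significant byte at the lowest address.
So the memory order matches the most-significant-first order: B0 B3.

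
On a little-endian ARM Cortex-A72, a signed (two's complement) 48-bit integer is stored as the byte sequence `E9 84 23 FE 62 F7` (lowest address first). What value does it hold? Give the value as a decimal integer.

-9470434114327

In little-endian order the low byte comes first in memory.
Reassemble most-significant byte first: F7 62 FE 23 84 E9 → 0xF762FE2384E9.
Top bit is set, so as a signed 48-bit value this is 0xF762FE2384E9 − 2^48 = -9470434114327.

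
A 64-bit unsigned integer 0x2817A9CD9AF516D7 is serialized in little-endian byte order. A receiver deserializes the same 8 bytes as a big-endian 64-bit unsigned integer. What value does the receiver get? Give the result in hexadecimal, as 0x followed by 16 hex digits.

Stored little-endian, the bytes at ascending addresses are D7 16 F5 9A CD A9 17 28.
Read back as big-endian, the last byte is least significant, giving 0xD716F59ACDA91728.

0xD716F59ACDA91728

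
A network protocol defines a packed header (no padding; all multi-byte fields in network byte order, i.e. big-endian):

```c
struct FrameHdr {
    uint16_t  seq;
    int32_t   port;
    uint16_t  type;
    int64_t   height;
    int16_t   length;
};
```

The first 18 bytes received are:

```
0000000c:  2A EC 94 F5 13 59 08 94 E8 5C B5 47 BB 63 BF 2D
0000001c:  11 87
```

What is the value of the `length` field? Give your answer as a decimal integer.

`length` follows `seq` (2 B), `port` (4 B), `type` (2 B), `height` (8 B), so it starts at offset 2 + 4 + 2 + 8 = 16 and occupies 2 bytes.
Bytes at offsets 16..17: 11 87.
Big-endian stores the most-significant byte at the lowest address.
The bytes are already most-significant first: 0x1187.
0x1187 = 4487.

4487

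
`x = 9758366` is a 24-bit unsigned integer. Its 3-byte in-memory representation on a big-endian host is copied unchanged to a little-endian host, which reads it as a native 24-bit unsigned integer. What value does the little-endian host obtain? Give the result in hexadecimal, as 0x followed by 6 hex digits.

9758366 in 24-bit hexadecimal is 0x94E69E.
Stored big-endian, the bytes at ascending addresses are 94 E6 9E.
Read back as little-endian, the first byte is least significant, giving 0x9EE694.

0x9EE694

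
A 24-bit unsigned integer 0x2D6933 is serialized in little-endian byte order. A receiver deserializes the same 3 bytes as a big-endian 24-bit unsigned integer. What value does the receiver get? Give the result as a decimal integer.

3369261

Stored little-endian, the bytes at ascending addresses are 33 69 2D.
Read back as big-endian, the last byte is least significant, giving 0x33692D.
0x33692D = 3369261.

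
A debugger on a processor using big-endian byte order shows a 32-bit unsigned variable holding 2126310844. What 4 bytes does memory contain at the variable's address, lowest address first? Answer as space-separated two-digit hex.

7E BC ED BC

2126310844 in hexadecimal, padded to 32 bits, is 0x7EBCEDBC.
Split into bytes (most-significant first): 7E BC ED BC.
Big-endian stores the most-significant byte at the lowest address.
So the memory order matches the most-significant-first order: 7E BC ED BC.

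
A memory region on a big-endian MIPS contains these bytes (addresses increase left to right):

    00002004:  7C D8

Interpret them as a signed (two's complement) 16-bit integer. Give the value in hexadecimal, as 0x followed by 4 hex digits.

In big-endian order the high byte comes first in memory.
The bytes are already most-significant first: 0x7CD8.

0x7CD8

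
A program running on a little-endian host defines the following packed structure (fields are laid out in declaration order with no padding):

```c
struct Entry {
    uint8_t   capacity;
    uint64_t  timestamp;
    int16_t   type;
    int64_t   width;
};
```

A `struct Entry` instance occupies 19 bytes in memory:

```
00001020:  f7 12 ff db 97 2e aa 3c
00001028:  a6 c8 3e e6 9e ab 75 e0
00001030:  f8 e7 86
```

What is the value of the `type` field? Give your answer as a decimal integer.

16072

`type` follows `capacity` (1 B), `timestamp` (8 B), so it starts at offset 1 + 8 = 9 and occupies 2 bytes.
Bytes at offsets 9..10: C8 3E.
Little-endian stores the least-significant byte at the lowest address.
Reassemble most-significant byte first: 3E C8 → 0x3EC8.
0x3EC8 = 16072.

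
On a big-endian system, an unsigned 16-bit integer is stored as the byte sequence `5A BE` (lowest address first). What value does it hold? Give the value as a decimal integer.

23230

Big-endian: lowest address holds the most-significant byte.
The bytes are already most-significant first: 0x5ABE.
0x5ABE = 23230.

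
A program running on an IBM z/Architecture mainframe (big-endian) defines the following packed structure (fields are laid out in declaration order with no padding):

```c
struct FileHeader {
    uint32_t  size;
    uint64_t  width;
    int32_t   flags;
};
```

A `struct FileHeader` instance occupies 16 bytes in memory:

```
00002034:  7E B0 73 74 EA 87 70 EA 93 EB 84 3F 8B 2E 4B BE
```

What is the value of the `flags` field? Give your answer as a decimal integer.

`flags` follows `size` (4 B), `width` (8 B), so it starts at offset 4 + 8 = 12 and occupies 4 bytes.
Bytes at offsets 12..15: 8B 2E 4B BE.
In big-endian order the high byte comes first in memory.
The bytes are already most-significant first: 0x8B2E4BBE.
Top bit is set, so as a signed 32-bit value this is 0x8B2E4BBE − 2^32 = -1959900226.

-1959900226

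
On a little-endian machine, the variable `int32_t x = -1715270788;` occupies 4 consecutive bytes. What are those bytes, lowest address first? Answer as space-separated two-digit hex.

Two's complement of -1715270788 in 32 bits: 1715270788 = 0x663CF484; invert → 0x99C30B7B; add 1 → 0x99C30B7C.
Split into bytes (most-significant first): 99 C3 0B 7C.
In little-endian order the low byte comes first in memory.
So at ascending addresses the bytes are 7C 0B C3 99.

7C 0B C3 99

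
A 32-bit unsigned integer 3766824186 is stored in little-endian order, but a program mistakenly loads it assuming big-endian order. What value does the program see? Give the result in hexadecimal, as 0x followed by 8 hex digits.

3766824186 in 32-bit hexadecimal is 0xE0852CFA.
Stored little-endian, the bytes at ascending addresses are FA 2C 85 E0.
Read back as big-endian, the last byte is least significant, giving 0xFA2C85E0.

0xFA2C85E0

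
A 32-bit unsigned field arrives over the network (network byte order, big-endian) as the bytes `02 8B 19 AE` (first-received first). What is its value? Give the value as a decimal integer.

42670510

In big-endian order the high byte comes first in memory.
The bytes are already most-significant first: 0x028B19AE.
0x028B19AE = 42670510.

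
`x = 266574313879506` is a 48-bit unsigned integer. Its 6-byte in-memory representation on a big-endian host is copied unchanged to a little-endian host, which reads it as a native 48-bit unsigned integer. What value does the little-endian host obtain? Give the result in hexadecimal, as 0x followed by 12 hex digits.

0xD2F748AB72F2

266574313879506 in 48-bit hexadecimal is 0xF272AB48F7D2.
Stored big-endian, the bytes at ascending addresses are F2 72 AB 48 F7 D2.
Read back as little-endian, the first byte is least significant, giving 0xD2F748AB72F2.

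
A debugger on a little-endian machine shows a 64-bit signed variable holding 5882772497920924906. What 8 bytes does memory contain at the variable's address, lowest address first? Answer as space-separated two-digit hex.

5882772497920924906 in hexadecimal, padded to 64 bits, is 0x51A3CE6B29039CEA.
Split into bytes (most-significant first): 51 A3 CE 6B 29 03 9C EA.
Little-endian stores the least-significant byte at the lowest address.
So at ascending addresses the bytes are EA 9C 03 29 6B CE A3 51.

EA 9C 03 29 6B CE A3 51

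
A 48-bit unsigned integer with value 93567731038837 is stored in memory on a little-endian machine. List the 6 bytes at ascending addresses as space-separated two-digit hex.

75 FA 5E 6F 19 55

93567731038837 in hexadecimal, padded to 48 bits, is 0x55196F5EFA75.
Split into bytes (most-significant first): 55 19 6F 5E FA 75.
In little-endian order the low byte comes first in memory.
So at ascending addresses the bytes are 75 FA 5E 6F 19 55.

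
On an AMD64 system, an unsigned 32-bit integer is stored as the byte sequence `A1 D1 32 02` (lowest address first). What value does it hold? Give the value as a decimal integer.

Little-endian stores the least-significant byte at the lowest address.
Reassemble most-significant byte first: 02 32 D1 A1 → 0x0232D1A1.
0x0232D1A1 = 36884897.

36884897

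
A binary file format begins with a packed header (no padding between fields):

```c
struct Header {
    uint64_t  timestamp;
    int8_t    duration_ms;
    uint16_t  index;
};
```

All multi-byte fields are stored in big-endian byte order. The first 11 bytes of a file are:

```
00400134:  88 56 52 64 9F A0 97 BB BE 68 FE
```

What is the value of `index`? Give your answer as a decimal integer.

26878

`index` follows `timestamp` (8 B), `duration_ms` (1 B), so it starts at offset 8 + 1 = 9 and occupies 2 bytes.
Bytes at offsets 9..10: 68 FE.
Big-endian: lowest address holds the most-significant byte.
The bytes are already most-significant first: 0x68FE.
0x68FE = 26878.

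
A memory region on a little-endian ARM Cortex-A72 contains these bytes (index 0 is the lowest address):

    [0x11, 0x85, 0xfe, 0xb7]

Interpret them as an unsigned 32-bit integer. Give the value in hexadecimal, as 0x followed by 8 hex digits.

Little-endian: lowest address holds the least-significant byte.
Reassemble most-significant byte first: B7 FE 85 11 → 0xB7FE8511.

0xB7FE8511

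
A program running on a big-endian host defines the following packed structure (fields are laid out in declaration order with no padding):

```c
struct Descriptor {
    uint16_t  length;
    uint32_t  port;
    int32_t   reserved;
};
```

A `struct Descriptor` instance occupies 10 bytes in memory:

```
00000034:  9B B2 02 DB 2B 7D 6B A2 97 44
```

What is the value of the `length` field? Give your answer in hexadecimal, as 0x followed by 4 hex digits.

0x9BB2

`length` is the first field, at byte offset 0, occupying 2 bytes.
Bytes at offsets 0..1: 9B B2.
Big-endian: lowest address holds the most-significant byte.
The bytes are already most-significant first: 0x9BB2.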